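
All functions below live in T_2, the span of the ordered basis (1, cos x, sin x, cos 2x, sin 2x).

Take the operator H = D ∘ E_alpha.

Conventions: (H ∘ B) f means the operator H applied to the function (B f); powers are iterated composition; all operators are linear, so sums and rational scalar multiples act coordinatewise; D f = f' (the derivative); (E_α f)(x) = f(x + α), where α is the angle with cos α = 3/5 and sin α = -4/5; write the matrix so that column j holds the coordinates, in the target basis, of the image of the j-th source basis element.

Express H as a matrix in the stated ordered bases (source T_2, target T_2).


image of 1: 0
image of cos x: (4/5)cos x - (3/5)sin x
image of sin x: (3/5)cos x + (4/5)sin x
image of cos 2x: (48/25)cos 2x + (14/25)sin 2x
image of sin 2x: -(14/25)cos 2x + (48/25)sin 2x
each image's coordinates form column j of the matrix

the matrix is [[0, 0, 0, 0, 0]; [0, 4/5, 3/5, 0, 0]; [0, -3/5, 4/5, 0, 0]; [0, 0, 0, 48/25, -14/25]; [0, 0, 0, 14/25, 48/25]] (rows listed top to bottom)


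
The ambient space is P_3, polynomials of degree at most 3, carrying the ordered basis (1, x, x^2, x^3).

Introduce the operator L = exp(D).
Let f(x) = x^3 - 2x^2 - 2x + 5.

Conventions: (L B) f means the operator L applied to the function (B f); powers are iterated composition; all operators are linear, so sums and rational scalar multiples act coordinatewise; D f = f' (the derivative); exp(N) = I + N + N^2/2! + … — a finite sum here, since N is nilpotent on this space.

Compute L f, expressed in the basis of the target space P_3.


the image equals g(x) = x^3 + x^2 - 3x + 2

order-1 term: 3x^2 - 4x - 2
order-2 term: 3x - 2
order-3 term: 1
the series for exp(D) f terminates at order 3
exp(D) f = x^3 + x^2 - 3x + 2


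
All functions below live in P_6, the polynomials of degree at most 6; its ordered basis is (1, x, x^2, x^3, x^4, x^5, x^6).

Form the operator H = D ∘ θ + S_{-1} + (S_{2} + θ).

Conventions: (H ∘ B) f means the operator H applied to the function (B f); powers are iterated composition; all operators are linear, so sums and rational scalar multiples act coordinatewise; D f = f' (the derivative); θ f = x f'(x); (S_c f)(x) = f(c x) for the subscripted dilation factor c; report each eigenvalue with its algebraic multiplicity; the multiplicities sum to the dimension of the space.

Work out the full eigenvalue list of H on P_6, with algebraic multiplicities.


image of 1: 2
image of x: 2x + 1
image of x^2: 7x^2 + 4x
image of x^3: 10x^3 + 9x^2
image of x^4: 21x^4 + 16x^3
image of x^5: 36x^5 + 25x^4
image of x^6: 71x^6 + 36x^5
the matrix is upper triangular; its diagonal is (2, 2, 7, 10, 21, 36, 71)
for a triangular matrix the eigenvalues are the diagonal entries, with algebraic multiplicity their repetition count

λ = 2 (multiplicity 2), λ = 7 (multiplicity 1), λ = 10 (multiplicity 1), λ = 21 (multiplicity 1), λ = 36 (multiplicity 1), λ = 71 (multiplicity 1)


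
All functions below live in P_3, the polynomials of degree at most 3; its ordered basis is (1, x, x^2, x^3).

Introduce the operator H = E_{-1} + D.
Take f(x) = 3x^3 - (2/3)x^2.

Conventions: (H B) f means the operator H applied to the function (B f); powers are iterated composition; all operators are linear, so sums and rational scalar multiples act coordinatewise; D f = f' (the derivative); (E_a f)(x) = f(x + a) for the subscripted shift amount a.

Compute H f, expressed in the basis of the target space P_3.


E_{-1} f = 3x^3 - (29/3)x^2 + (31/3)x - 11/3
D f = 9x^2 - (4/3)x
(E_{-1} + D) f = 3x^3 - (2/3)x^2 + 9x - 11/3

the result is g(x) = 3x^3 - (2/3)x^2 + 9x - 11/3


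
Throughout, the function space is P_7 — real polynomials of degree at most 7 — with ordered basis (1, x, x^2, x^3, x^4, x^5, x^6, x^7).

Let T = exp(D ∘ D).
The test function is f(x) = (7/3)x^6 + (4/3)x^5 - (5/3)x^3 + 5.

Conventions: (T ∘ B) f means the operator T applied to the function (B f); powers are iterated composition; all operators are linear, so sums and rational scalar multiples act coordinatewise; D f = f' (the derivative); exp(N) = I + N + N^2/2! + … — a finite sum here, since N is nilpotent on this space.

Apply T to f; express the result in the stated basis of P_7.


order-1 term: 70x^4 + (80/3)x^3 - 10x
order-2 term: 420x^2 + 80x
order-3 term: 280
the series for exp(D ∘ D) f terminates at order 3
exp(D ∘ D) f = (7/3)x^6 + (4/3)x^5 + 70x^4 + 25x^3 + 420x^2 + 70x + 285

the result is g(x) = (7/3)x^6 + (4/3)x^5 + 70x^4 + 25x^3 + 420x^2 + 70x + 285


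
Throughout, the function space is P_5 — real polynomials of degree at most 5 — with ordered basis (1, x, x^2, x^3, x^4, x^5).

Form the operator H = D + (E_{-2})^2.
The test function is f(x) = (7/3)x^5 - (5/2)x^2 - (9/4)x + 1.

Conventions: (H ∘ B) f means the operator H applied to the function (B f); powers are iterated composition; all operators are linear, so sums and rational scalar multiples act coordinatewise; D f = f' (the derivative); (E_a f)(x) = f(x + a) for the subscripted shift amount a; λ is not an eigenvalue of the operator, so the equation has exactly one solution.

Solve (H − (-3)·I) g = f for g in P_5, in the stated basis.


write g with unknown coordinates in the stated basis and equate coefficients in (H − (-3)·I) g = f
solving from the highest basis element down gives g = (7/12)x^5 + (35/16)x^4 - (805/48)x^3 + (475/192)x^2 + (60569/384)x - 230933/1536
check: H g = (7/12)x^5 - (105/16)x^4 + (805/16)x^3 - (635/64)x^2 - (60857/128)x + 231445/512
so H g − (-3)·g = (7/3)x^5 - (5/2)x^2 - (9/4)x + 1 = f ✓

g(x) = (7/12)x^5 + (35/16)x^4 - (805/48)x^3 + (475/192)x^2 + (60569/384)x - 230933/1536


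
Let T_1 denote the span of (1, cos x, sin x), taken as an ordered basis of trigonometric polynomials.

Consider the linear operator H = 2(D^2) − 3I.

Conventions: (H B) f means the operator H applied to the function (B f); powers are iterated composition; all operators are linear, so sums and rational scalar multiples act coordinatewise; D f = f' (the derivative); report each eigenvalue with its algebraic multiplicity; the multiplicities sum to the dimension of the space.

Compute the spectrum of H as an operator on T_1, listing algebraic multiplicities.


λ = -5 (multiplicity 2), λ = -3 (multiplicity 1)

image of 1: -3
image of cos x: -5cos x
image of sin x: -5sin x
the matrix is diagonal; its diagonal is (-3, -5, -5)
for a triangular matrix the eigenvalues are the diagonal entries, with algebraic multiplicity their repetition count


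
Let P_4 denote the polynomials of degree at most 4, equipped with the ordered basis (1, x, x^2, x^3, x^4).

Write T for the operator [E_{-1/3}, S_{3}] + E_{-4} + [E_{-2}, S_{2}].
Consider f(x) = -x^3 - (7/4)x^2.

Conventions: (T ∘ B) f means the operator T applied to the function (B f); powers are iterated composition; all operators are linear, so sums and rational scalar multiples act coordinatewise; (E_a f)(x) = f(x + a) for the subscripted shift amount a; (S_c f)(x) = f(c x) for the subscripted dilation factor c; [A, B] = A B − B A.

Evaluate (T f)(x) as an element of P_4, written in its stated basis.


S_{3} f = -27x^3 - (63/4)x^2
E_{-1/3} S_{3} f = -27x^3 + (45/4)x^2 + (3/2)x - 3/4
E_{-1/3} f = -x^3 - (3/4)x^2 + (5/6)x - 17/108
S_{3} E_{-1/3} f = -27x^3 - (27/4)x^2 + (5/2)x - 17/108
[E_{-1/3}, S_{3}] f = 18x^2 - x - 16/27
E_{-4} f = -x^3 + (41/4)x^2 - 34x + 36
S_{2} f = -8x^3 - 7x^2
E_{-2} S_{2} f = -8x^3 + 41x^2 - 68x + 36
E_{-2} f = -x^3 + (17/4)x^2 - 5x + 1
S_{2} E_{-2} f = -8x^3 + 17x^2 - 10x + 1
[E_{-2}, S_{2}] f = 24x^2 - 58x + 35
([E_{-1/3}, S_{3}] + E_{-4} + [E_{-2}, S_{2}]) f = -x^3 + (209/4)x^2 - 93x + 1901/27

the result is g(x) = -x^3 + (209/4)x^2 - 93x + 1901/27


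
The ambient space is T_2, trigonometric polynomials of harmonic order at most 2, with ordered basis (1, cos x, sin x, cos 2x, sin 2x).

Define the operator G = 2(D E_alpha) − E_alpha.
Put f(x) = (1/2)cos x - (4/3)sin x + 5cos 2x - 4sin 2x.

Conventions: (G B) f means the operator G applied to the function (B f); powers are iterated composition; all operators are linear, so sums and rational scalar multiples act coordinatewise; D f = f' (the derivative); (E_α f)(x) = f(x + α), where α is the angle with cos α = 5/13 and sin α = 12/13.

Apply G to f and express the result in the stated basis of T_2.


g(x) = -(71/78)cos x + (119/39)sin x + (579/169)cos 2x + (4424/169)sin 2x

E_alpha f = -(27/26)cos x - (38/39)sin x - (1075/169)cos 2x - (124/169)sin 2x
D E_alpha f = -(38/39)cos x + (27/26)sin x - (248/169)cos 2x + (2150/169)sin 2x
(2(D E_alpha)) f = -(76/39)cos x + (27/13)sin x - (496/169)cos 2x + (4300/169)sin 2x
E_alpha f = -(27/26)cos x - (38/39)sin x - (1075/169)cos 2x - (124/169)sin 2x
(-E_alpha) f = (27/26)cos x + (38/39)sin x + (1075/169)cos 2x + (124/169)sin 2x
(2(D E_alpha) − E_alpha) f = -(71/78)cos x + (119/39)sin x + (579/169)cos 2x + (4424/169)sin 2x


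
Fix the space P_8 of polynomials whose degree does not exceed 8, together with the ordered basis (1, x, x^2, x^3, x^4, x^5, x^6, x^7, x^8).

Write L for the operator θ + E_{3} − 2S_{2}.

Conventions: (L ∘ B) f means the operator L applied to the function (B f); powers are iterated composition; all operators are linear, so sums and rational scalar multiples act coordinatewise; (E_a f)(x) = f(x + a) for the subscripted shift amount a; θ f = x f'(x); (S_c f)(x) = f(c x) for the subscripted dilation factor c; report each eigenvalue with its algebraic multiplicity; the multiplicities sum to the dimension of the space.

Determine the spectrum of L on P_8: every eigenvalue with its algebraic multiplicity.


image of 1: -1
image of x: -2x + 3
image of x^2: -5x^2 + 6x + 9
image of x^3: -12x^3 + 9x^2 + 27x + 27
image of x^4: -27x^4 + 12x^3 + 54x^2 + 108x + 81
image of x^5: -58x^5 + 15x^4 + 90x^3 + 270x^2 + 405x + 243
image of x^6: -121x^6 + 18x^5 + 135x^4 + 540x^3 + 1215x^2 + 1458x + 729
image of x^7: -248x^7 + 21x^6 + 189x^5 + 945x^4 + 2835x^3 + 5103x^2 + 5103x + 2187
image of x^8: -503x^8 + 24x^7 + 252x^6 + 1512x^5 + 5670x^4 + 13608x^3 + 20412x^2 + 17496x + 6561
the matrix is upper triangular; its diagonal is (-1, -2, -5, -12, -27, -58, -121, -248, -503)
for a triangular matrix the eigenvalues are the diagonal entries, with algebraic multiplicity their repetition count

λ = -503 (multiplicity 1), λ = -248 (multiplicity 1), λ = -121 (multiplicity 1), λ = -58 (multiplicity 1), λ = -27 (multiplicity 1), λ = -12 (multiplicity 1), λ = -5 (multiplicity 1), λ = -2 (multiplicity 1), λ = -1 (multiplicity 1)


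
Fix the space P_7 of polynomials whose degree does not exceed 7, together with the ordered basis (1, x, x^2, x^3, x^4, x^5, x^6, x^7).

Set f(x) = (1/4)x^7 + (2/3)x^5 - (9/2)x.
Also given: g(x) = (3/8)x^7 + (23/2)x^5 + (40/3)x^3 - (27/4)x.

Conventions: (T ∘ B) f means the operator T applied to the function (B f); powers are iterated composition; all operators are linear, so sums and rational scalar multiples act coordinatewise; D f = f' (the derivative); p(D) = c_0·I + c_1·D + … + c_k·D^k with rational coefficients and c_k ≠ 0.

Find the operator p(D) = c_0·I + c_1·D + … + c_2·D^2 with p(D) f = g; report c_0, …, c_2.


c_0 = 3/2, c_1 = 0, c_2 = 1

D^0 f = (1/4)x^7 + (2/3)x^5 - (9/2)x
D^1 f = (7/4)x^6 + (10/3)x^4 - 9/2
D^2 f = (21/2)x^5 + (40/3)x^3
matching coefficients of g against c_0 f + c_1 Df + … from the top degree down determines the c_i
solution: c_0 = 3/2, c_1 = 0, c_2 = 1


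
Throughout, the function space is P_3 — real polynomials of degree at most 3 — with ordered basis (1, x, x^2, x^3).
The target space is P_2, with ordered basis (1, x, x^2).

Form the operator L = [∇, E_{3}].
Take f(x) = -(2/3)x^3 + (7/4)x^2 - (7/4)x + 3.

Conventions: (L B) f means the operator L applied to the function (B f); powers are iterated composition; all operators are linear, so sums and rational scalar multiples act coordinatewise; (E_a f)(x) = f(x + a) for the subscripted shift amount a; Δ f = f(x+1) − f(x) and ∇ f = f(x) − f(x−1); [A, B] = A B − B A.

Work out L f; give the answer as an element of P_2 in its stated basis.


E_{3} f = -(2/3)x^3 - (17/4)x^2 - (37/4)x - 9/2
∇ E_{3} f = -2x^2 - (13/2)x - 17/3
∇ f = -2x^2 + (11/2)x - 25/6
E_{3} ∇ f = -2x^2 - (13/2)x - 17/3
[∇, E_{3}] f = 0

the image equals g(x) = 0


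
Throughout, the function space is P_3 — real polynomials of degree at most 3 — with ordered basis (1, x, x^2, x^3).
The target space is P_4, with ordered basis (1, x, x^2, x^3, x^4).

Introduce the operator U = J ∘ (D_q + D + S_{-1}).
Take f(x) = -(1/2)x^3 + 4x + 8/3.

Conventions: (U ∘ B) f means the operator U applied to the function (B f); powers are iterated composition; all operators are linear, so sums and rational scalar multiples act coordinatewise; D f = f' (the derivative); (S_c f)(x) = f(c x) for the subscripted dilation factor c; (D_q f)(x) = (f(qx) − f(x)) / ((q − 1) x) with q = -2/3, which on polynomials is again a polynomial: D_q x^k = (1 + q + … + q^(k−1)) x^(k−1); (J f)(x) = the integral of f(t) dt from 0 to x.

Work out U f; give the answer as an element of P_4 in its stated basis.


D_q f = -(7/18)x^2 + 4
D f = -(3/2)x^2 + 4
S_{-1} f = (1/2)x^3 - 4x + 8/3
(D_q + D + S_{-1}) f = (1/2)x^3 - (17/9)x^2 - 4x + 32/3
J (D_q + D + S_{-1}) f = (1/8)x^4 - (17/27)x^3 - 2x^2 + (32/3)x

the result is g(x) = (1/8)x^4 - (17/27)x^3 - 2x^2 + (32/3)x


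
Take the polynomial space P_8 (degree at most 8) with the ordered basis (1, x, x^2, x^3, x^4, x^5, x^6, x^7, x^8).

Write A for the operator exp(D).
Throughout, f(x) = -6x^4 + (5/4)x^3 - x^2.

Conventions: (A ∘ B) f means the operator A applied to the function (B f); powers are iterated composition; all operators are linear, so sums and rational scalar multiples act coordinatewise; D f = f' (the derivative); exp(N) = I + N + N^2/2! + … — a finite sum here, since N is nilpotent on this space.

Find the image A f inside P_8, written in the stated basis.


g(x) = -6x^4 - (91/4)x^3 - (133/4)x^2 - (89/4)x - 23/4

order-1 term: -24x^3 + (15/4)x^2 - 2x
order-2 term: -36x^2 + (15/4)x - 1
order-3 term: -24x + 5/4
order-4 term: -6
the series for exp(D) f terminates at order 4
exp(D) f = -6x^4 - (91/4)x^3 - (133/4)x^2 - (89/4)x - 23/4


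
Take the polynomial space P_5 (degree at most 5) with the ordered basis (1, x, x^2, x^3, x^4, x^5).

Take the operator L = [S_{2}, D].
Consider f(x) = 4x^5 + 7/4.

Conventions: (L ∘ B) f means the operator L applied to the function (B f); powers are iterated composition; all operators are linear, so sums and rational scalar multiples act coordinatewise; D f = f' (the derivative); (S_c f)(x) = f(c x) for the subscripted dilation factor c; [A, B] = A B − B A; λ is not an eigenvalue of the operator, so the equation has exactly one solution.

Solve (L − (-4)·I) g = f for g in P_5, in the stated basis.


write g with unknown coordinates in the stated basis and equate coefficients in (L − (-4)·I) g = f
solving from the highest basis element down gives g = x^5 + 20x^4 + 160x^3 + 480x^2 + 480x + 1927/16
check: L g = -80x^4 - 640x^3 - 1920x^2 - 1920x - 480
so L g − (-4)·g = 4x^5 + 7/4 = f ✓

the image equals g(x) = x^5 + 20x^4 + 160x^3 + 480x^2 + 480x + 1927/16


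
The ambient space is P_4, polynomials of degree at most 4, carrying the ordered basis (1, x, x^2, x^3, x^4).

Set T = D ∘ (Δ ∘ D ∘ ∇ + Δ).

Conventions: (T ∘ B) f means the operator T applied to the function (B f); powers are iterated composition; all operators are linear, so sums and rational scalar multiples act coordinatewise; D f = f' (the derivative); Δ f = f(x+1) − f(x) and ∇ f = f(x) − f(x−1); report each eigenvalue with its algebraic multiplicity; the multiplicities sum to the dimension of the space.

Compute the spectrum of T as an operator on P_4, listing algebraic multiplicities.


image of 1: 0
image of x: 0
image of x^2: 2
image of x^3: 6x + 3
image of x^4: 12x^2 + 12x + 28
the matrix is upper triangular; its diagonal is (0, 0, 0, 0, 0)
for a triangular matrix the eigenvalues are the diagonal entries, with algebraic multiplicity their repetition count

λ = 0 (multiplicity 5)


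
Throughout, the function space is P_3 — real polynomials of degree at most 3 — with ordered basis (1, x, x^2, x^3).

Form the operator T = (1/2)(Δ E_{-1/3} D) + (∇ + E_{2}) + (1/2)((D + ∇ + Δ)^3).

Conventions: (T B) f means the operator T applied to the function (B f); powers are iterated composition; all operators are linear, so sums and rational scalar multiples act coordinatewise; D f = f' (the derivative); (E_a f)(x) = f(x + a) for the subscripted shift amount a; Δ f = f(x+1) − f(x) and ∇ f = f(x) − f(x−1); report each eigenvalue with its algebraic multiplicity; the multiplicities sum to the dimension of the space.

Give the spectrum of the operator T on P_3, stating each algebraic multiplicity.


λ = 1 (multiplicity 4)

image of 1: 1
image of x: x + 3
image of x^2: x^2 + 6x + 4
image of x^3: x^3 + 9x^2 + 12x + 181/2
the matrix is upper triangular; its diagonal is (1, 1, 1, 1)
for a triangular matrix the eigenvalues are the diagonal entries, with algebraic multiplicity their repetition count


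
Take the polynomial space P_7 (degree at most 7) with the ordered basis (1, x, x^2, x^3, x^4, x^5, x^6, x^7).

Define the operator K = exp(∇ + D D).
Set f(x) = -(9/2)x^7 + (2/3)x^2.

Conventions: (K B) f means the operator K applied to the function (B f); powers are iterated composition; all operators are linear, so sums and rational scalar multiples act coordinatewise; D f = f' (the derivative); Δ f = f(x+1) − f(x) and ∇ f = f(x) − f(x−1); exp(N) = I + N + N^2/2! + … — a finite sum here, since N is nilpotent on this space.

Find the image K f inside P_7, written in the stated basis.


order-1 term: -(63/2)x^6 - (189/2)x^5 - (315/2)x^4 + (315/2)x^3 - (189/2)x^2 + (197/6)x - 23/6
order-2 term: -(189/2)x^5 - (945/2)x^4 - (2205/2)x^3 - (945/2)x^2 - (63/2)x + 571/6
order-3 term: -(315/2)x^4 - 945x^3 - (4725/2)x^2 - 1890x - 819/2
order-4 term: -(315/2)x^3 - 945x^2 - (4095/2)x - 1260
order-5 term: -(189/2)x^2 - (945/2)x - 630
order-6 term: -(63/2)x - 189/2
order-7 term: -9/2
the series for exp(∇ + D D) f terminates at order 7
exp(∇ + D D) f = -(9/2)x^7 - (63/2)x^6 - 189x^5 - (1575/2)x^4 - (4095/2)x^3 - (11905/3)x^2 - (26641/6)x - 13843/6

g(x) = -(9/2)x^7 - (63/2)x^6 - 189x^5 - (1575/2)x^4 - (4095/2)x^3 - (11905/3)x^2 - (26641/6)x - 13843/6


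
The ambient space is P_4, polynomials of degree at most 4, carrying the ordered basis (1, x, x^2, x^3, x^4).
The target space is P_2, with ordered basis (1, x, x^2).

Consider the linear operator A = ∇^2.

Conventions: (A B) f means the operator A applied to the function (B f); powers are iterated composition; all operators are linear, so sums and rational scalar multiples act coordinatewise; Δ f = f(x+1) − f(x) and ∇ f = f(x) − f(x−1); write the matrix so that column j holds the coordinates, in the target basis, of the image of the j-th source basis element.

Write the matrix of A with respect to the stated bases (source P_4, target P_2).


image of 1: 0
image of x: 0
image of x^2: 2
image of x^3: 6x - 6
image of x^4: 12x^2 - 24x + 14
each image's coordinates form column j of the matrix

the matrix is [[0, 0, 2, -6, 14]; [0, 0, 0, 6, -24]; [0, 0, 0, 0, 12]] (rows listed top to bottom)


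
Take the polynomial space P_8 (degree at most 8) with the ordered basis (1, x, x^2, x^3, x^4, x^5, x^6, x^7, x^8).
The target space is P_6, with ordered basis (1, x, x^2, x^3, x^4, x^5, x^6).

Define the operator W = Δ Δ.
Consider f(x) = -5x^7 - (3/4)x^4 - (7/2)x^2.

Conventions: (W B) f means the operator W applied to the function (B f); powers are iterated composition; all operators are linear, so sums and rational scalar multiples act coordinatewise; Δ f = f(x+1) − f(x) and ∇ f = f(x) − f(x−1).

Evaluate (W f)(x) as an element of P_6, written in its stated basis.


the image equals g(x) = -210x^5 - 1050x^4 - 2450x^3 - 3159x^2 - 2188x - 1295/2

Δ f = -35x^6 - 105x^5 - 175x^4 - 178x^3 - (219/2)x^2 - 45x - 37/4
Δ Δ f = -210x^5 - 1050x^4 - 2450x^3 - 3159x^2 - 2188x - 1295/2


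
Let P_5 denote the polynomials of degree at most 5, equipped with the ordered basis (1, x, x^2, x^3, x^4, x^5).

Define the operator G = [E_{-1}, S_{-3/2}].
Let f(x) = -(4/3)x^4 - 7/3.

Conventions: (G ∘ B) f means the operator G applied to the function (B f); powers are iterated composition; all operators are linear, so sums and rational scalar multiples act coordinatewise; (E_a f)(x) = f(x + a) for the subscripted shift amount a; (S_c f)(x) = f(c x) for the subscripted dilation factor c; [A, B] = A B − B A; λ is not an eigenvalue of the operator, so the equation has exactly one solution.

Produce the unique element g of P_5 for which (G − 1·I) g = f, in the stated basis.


g(x) = (4/3)x^4 - 45x^3 - (5895/8)x^2 + (91915/16)x + 26503/2

write g with unknown coordinates in the stated basis and equate coefficients in (G − 1·I) g = f
solving from the highest basis element down gives g = (4/3)x^4 - 45x^3 - (5895/8)x^2 + (91915/16)x + 26503/2
check: G g = -45x^3 - (5895/8)x^2 + (91915/16)x + 79495/6
so G g − 1·g = -(4/3)x^4 - 7/3 = f ✓


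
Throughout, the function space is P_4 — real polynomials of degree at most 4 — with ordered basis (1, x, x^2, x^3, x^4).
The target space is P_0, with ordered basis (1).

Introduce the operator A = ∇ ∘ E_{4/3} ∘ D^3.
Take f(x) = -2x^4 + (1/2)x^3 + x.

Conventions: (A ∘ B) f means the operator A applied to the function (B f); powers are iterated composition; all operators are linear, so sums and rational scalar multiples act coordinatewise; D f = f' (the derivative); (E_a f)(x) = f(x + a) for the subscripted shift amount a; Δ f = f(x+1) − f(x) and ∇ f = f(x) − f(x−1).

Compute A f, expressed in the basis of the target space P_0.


D f = -8x^3 + (3/2)x^2 + 1
D D f = -24x^2 + 3x
D D D f = -48x + 3
E_{4/3} D^3 f = -48x - 61
∇ E_{4/3} D^3 f = -48

g(x) = -48


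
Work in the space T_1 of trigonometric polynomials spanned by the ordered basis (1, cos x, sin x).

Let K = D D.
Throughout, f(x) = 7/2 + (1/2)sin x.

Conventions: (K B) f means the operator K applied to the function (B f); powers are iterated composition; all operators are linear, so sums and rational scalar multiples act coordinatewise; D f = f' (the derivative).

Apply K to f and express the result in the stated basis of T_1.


the image equals g(x) = -(1/2)sin x

D f = (1/2)cos x
D D f = -(1/2)sin x


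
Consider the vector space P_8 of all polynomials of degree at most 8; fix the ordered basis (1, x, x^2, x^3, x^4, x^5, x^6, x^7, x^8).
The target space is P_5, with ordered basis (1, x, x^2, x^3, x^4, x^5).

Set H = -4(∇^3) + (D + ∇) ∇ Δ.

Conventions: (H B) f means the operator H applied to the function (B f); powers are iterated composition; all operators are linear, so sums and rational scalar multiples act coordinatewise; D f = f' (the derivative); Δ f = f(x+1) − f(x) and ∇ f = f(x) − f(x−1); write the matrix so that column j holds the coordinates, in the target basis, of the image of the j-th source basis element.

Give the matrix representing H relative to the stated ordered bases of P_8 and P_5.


image of 1: 0
image of x: 0
image of x^2: 0
image of x^3: -12
image of x^4: -48x + 132
image of x^5: -120x^2 + 660x - 560
image of x^6: -240x^3 + 1980x^2 - 3360x + 2100
image of x^7: -420x^4 + 4620x^3 - 11760x^2 + 14700x - 7084
image of x^8: -672x^5 + 9240x^4 - 31360x^3 + 58800x^2 - 56672x + 22932
each image's coordinates form column j of the matrix

the matrix is [[0, 0, 0, -12, 132, -560, 2100, -7084, 22932]; [0, 0, 0, 0, -48, 660, -3360, 14700, -56672]; [0, 0, 0, 0, 0, -120, 1980, -11760, 58800]; [0, 0, 0, 0, 0, 0, -240, 4620, -31360]; [0, 0, 0, 0, 0, 0, 0, -420, 9240]; [0, 0, 0, 0, 0, 0, 0, 0, -672]] (rows listed top to bottom)


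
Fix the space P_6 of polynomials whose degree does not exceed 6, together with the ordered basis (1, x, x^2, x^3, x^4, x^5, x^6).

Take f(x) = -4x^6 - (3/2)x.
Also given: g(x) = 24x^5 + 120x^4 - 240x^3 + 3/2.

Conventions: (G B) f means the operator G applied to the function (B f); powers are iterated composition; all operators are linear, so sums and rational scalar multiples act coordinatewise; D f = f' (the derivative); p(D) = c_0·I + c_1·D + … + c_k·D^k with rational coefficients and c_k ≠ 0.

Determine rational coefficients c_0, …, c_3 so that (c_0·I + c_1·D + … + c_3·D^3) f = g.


D^0 f = -4x^6 - (3/2)x
D^1 f = -24x^5 - 3/2
D^2 f = -120x^4
D^3 f = -480x^3
matching coefficients of g against c_0 f + c_1 Df + … from the top degree down determines the c_i
solution: c_0 = 0, c_1 = -1, c_2 = -1, c_3 = 1/2

c_0 = 0, c_1 = -1, c_2 = -1, c_3 = 1/2


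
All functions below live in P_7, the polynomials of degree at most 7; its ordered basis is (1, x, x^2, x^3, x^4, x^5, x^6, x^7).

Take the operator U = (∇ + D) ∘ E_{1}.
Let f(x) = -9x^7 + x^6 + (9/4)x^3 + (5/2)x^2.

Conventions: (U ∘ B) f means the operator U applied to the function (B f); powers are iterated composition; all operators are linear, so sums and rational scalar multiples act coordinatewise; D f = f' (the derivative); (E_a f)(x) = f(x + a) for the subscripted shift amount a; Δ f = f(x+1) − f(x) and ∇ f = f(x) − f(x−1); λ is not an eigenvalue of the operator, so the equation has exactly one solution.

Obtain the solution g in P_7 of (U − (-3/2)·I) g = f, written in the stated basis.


g(x) = -6x^7 + (170/3)x^6 - (604/3)x^5 + (1820/9)x^4 + (33881/54)x^3 - (51169/27)x^2 + (107219/81)x + 61006/243

write g with unknown coordinates in the stated basis and equate coefficients in (U − (-3/2)·I) g = f
solving from the highest basis element down gives g = -6x^7 + (170/3)x^6 - (604/3)x^5 + (1820/9)x^4 + (33881/54)x^3 - (51169/27)x^2 + (107219/81)x + 61006/243
check: U g = -84x^6 + 302x^5 - (910/3)x^4 - (8450/9)x^3 + (25607/9)x^2 - (107219/54)x - 30503/81
so U g − (-3/2)·g = -9x^7 + x^6 + (9/4)x^3 + (5/2)x^2 = f ✓


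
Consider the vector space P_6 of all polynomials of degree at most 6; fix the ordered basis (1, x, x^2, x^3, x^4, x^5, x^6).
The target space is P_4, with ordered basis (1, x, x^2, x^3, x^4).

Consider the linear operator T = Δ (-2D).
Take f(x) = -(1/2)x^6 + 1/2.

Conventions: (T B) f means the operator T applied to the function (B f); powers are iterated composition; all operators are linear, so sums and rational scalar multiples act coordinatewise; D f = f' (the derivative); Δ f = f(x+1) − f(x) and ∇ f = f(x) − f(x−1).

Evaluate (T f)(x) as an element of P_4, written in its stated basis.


the result is g(x) = 30x^4 + 60x^3 + 60x^2 + 30x + 6

D f = -3x^5
(-2D) f = 6x^5
Δ (-2D) f = 30x^4 + 60x^3 + 60x^2 + 30x + 6


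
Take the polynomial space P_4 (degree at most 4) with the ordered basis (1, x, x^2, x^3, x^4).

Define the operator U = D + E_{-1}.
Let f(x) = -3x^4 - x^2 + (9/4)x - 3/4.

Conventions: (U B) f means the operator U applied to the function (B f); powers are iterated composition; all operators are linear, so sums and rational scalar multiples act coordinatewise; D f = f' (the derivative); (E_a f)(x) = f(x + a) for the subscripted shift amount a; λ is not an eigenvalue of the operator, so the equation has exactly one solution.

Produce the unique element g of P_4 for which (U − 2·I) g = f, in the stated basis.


write g with unknown coordinates in the stated basis and equate coefficients in (U − 2·I) g = f
solving from the highest basis element down gives g = 3x^4 + 19x^2 - (57/4)x + 91/4
check: U g = 3x^4 + 37x^2 - (105/4)x + 179/4
so U g − 2·g = -3x^4 - x^2 + (9/4)x - 3/4 = f ✓

the image equals g(x) = 3x^4 + 19x^2 - (57/4)x + 91/4


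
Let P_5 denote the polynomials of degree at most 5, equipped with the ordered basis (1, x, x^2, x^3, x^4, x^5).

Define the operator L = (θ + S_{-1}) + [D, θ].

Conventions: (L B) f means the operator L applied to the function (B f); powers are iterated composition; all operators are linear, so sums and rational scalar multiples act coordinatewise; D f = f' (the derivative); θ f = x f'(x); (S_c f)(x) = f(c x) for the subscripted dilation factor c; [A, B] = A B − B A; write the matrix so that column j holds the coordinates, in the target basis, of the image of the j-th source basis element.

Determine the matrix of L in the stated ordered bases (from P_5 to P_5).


image of 1: 1
image of x: 1
image of x^2: 3x^2 + 2x
image of x^3: 2x^3 + 3x^2
image of x^4: 5x^4 + 4x^3
image of x^5: 4x^5 + 5x^4
each image's coordinates form column j of the matrix

the matrix is [[1, 1, 0, 0, 0, 0]; [0, 0, 2, 0, 0, 0]; [0, 0, 3, 3, 0, 0]; [0, 0, 0, 2, 4, 0]; [0, 0, 0, 0, 5, 5]; [0, 0, 0, 0, 0, 4]] (rows listed top to bottom)


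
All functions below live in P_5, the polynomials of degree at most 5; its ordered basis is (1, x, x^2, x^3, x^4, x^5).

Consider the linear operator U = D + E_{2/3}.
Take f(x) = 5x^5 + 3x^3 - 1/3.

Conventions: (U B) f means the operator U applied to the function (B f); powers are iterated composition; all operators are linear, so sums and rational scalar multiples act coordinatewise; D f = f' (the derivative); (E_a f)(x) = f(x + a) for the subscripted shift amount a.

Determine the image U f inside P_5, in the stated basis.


the image equals g(x) = 5x^5 + (125/3)x^4 + (227/9)x^3 + (805/27)x^2 + (724/81)x + 295/243

D f = 25x^4 + 9x^2
E_{2/3} f = 5x^5 + (50/3)x^4 + (227/9)x^3 + (562/27)x^2 + (724/81)x + 295/243
(D + E_{2/3}) f = 5x^5 + (125/3)x^4 + (227/9)x^3 + (805/27)x^2 + (724/81)x + 295/243


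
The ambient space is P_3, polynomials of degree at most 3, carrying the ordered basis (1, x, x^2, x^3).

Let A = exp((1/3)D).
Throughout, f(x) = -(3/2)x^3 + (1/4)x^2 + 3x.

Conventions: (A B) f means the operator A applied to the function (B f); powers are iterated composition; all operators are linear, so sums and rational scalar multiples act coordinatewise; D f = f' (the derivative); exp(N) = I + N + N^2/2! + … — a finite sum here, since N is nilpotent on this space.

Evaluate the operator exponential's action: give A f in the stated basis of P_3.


the result is g(x) = -(3/2)x^3 - (5/4)x^2 + (8/3)x + 35/36

order-1 term: -(3/2)x^2 + (1/6)x + 1
order-2 term: -(1/2)x + 1/36
order-3 term: -1/18
the series for exp((1/3)D) f terminates at order 3
exp((1/3)D) f = -(3/2)x^3 - (5/4)x^2 + (8/3)x + 35/36


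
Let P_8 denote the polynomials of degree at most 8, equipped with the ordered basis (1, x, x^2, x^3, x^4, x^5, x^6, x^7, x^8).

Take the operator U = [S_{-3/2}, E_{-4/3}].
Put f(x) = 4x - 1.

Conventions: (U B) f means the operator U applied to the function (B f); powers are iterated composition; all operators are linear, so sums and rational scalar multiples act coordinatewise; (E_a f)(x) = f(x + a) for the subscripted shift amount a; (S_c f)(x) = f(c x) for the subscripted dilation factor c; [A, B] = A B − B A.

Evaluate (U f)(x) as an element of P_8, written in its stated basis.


g(x) = -40/3

E_{-4/3} f = 4x - 19/3
S_{-3/2} E_{-4/3} f = -6x - 19/3
S_{-3/2} f = -6x - 1
E_{-4/3} S_{-3/2} f = -6x + 7
[S_{-3/2}, E_{-4/3}] f = -40/3


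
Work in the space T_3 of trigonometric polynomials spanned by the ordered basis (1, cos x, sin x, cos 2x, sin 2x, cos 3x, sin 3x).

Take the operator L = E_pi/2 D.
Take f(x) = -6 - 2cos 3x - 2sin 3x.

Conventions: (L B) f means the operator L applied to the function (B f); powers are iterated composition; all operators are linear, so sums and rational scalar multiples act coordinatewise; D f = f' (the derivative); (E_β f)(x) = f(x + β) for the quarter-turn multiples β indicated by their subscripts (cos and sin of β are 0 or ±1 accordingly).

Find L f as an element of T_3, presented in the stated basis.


D f = -6cos 3x + 6sin 3x
E_pi/2 D f = -6cos 3x - 6sin 3x

g(x) = -6cos 3x - 6sin 3x


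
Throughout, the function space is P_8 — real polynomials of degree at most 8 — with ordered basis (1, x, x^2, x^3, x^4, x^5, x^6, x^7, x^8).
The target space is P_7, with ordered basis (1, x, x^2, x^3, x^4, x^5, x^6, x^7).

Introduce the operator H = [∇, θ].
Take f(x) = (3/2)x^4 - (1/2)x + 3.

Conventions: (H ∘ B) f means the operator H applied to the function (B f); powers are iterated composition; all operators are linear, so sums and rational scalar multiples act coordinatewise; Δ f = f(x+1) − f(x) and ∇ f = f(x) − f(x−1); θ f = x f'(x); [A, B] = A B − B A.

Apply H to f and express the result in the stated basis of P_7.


θ f = 6x^4 - (1/2)x
∇ θ f = 24x^3 - 36x^2 + 24x - 13/2
∇ f = 6x^3 - 9x^2 + 6x - 2
θ ∇ f = 18x^3 - 18x^2 + 6x
[∇, θ] f = 6x^3 - 18x^2 + 18x - 13/2

the result is g(x) = 6x^3 - 18x^2 + 18x - 13/2


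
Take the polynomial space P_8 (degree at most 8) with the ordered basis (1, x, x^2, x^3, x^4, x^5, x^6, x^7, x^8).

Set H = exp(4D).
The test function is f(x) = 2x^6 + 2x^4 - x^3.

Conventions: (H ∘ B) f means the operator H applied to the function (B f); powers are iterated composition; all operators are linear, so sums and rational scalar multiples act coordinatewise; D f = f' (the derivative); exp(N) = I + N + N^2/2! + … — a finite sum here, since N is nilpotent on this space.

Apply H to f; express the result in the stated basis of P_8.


g(x) = 2x^6 + 48x^5 + 482x^4 + 2591x^3 + 7860x^2 + 12752x + 8640

order-1 term: 48x^5 + 32x^3 - 12x^2
order-2 term: 480x^4 + 192x^2 - 48x
order-3 term: 2560x^3 + 512x - 64
order-4 term: 7680x^2 + 512
order-5 term: 12288x
order-6 term: 8192
the series for exp(4D) f terminates at order 6
exp(4D) f = 2x^6 + 48x^5 + 482x^4 + 2591x^3 + 7860x^2 + 12752x + 8640


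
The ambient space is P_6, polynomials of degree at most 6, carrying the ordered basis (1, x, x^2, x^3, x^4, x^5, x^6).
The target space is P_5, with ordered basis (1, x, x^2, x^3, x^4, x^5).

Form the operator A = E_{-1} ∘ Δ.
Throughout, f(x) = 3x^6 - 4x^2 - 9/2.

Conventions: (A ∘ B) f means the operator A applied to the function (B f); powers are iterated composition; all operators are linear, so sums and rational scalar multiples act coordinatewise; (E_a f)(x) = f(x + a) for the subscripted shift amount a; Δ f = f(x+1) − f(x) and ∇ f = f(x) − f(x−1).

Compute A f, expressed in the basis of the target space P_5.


the result is g(x) = 18x^5 - 45x^4 + 60x^3 - 45x^2 + 10x + 1

Δ f = 18x^5 + 45x^4 + 60x^3 + 45x^2 + 10x - 1
E_{-1} Δ f = 18x^5 - 45x^4 + 60x^3 - 45x^2 + 10x + 1


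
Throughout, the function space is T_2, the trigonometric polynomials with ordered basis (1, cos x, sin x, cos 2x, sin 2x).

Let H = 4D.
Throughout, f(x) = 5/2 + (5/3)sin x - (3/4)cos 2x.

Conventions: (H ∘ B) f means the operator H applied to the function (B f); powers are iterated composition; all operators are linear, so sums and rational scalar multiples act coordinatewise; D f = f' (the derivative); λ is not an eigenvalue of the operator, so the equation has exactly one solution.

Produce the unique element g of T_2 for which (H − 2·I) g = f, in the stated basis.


write g with unknown coordinates in the stated basis and equate coefficients in (H − 2·I) g = f
solving from the highest basis element down gives g = -5/4 - (1/3)cos x - (1/6)sin x + (3/136)cos 2x - (3/34)sin 2x
check: H g = -(2/3)cos x + (4/3)sin x - (12/17)cos 2x - (3/17)sin 2x
so H g − 2·g = 5/2 + (5/3)sin x - (3/4)cos 2x = f ✓

the result is g(x) = -5/4 - (1/3)cos x - (1/6)sin x + (3/136)cos 2x - (3/34)sin 2x


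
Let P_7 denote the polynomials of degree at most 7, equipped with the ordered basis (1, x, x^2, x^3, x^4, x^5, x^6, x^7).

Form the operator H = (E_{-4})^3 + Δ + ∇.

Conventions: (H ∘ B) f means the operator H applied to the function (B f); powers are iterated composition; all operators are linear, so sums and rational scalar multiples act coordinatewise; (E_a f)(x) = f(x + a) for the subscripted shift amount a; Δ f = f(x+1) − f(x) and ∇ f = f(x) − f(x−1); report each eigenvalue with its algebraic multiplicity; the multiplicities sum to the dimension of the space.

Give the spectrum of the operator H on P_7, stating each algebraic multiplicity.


λ = 1 (multiplicity 8)

image of 1: 1
image of x: x - 10
image of x^2: x^2 - 20x + 144
image of x^3: x^3 - 30x^2 + 432x - 1726
image of x^4: x^4 - 40x^3 + 864x^2 - 6904x + 20736
image of x^5: x^5 - 50x^4 + 1440x^3 - 17260x^2 + 103680x - 248830
image of x^6: x^6 - 60x^5 + 2160x^4 - 34520x^3 + 311040x^2 - 1492980x + 2985984
image of x^7: x^7 - 70x^6 + 3024x^5 - 60410x^4 + 725760x^3 - 5225430x^2 + 20901888x - 35831806
the matrix is upper triangular; its diagonal is (1, 1, 1, 1, 1, 1, 1, 1)
for a triangular matrix the eigenvalues are the diagonal entries, with algebraic multiplicity their repetition count


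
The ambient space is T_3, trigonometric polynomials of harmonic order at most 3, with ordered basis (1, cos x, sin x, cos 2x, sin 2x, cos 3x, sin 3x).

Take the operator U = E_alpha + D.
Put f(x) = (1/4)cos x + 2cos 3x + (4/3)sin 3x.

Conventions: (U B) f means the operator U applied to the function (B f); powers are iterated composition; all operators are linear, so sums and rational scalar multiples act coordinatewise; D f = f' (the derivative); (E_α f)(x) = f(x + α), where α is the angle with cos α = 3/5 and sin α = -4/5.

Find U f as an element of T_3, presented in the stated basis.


E_alpha f = (3/20)cos x + (1/5)sin x - (878/375)cos 3x - (68/125)sin 3x
D f = -(1/4)sin x + 4cos 3x - 6sin 3x
(E_alpha + D) f = (3/20)cos x - (1/20)sin x + (622/375)cos 3x - (818/125)sin 3x

the image equals g(x) = (3/20)cos x - (1/20)sin x + (622/375)cos 3x - (818/125)sin 3x


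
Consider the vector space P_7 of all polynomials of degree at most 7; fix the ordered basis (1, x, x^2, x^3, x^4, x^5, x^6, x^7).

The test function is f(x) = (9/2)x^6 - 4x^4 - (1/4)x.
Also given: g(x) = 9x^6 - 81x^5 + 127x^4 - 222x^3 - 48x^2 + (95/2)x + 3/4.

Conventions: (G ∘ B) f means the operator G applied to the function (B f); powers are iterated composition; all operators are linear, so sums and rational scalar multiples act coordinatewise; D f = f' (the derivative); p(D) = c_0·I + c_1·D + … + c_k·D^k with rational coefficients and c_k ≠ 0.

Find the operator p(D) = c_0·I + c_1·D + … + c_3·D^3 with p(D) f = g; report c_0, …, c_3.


D^0 f = (9/2)x^6 - 4x^4 - (1/4)x
D^1 f = 27x^5 - 16x^3 - 1/4
D^2 f = 135x^4 - 48x^2
D^3 f = 540x^3 - 96x
matching coefficients of g against c_0 f + c_1 Df + … from the top degree down determines the c_i
solution: c_0 = 2, c_1 = -3, c_2 = 1, c_3 = -1/2

c_0 = 2, c_1 = -3, c_2 = 1, c_3 = -1/2


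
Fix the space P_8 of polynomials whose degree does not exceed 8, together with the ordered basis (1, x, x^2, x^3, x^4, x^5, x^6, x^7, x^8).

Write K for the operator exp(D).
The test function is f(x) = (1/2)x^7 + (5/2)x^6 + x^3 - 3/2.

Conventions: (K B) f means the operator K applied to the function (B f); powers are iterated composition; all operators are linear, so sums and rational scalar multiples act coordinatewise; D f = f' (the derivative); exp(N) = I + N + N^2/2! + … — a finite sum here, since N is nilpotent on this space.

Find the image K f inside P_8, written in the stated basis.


order-1 term: (7/2)x^6 + 15x^5 + 3x^2
order-2 term: (21/2)x^5 + (75/2)x^4 + 3x
order-3 term: (35/2)x^4 + 50x^3 + 1
order-4 term: (35/2)x^3 + (75/2)x^2
order-5 term: (21/2)x^2 + 15x
order-6 term: (7/2)x + 5/2
order-7 term: 1/2
the series for exp(D) f terminates at order 7
exp(D) f = (1/2)x^7 + 6x^6 + (51/2)x^5 + 55x^4 + (137/2)x^3 + 51x^2 + (43/2)x + 5/2

g(x) = (1/2)x^7 + 6x^6 + (51/2)x^5 + 55x^4 + (137/2)x^3 + 51x^2 + (43/2)x + 5/2


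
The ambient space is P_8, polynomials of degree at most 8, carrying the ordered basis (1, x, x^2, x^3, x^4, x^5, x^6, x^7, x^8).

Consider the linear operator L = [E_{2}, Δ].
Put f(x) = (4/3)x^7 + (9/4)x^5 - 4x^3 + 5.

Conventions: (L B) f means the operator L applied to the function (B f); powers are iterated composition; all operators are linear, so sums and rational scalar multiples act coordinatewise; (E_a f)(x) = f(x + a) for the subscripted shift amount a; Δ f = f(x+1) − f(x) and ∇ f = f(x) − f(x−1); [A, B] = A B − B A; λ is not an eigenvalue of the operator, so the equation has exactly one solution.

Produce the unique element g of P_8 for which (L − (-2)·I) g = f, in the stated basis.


the result is g(x) = (2/3)x^7 + (9/8)x^5 - 2x^3 + 5/2

write g with unknown coordinates in the stated basis and equate coefficients in (L − (-2)·I) g = f
solving from the highest basis element down gives g = (2/3)x^7 + (9/8)x^5 - 2x^3 + 5/2
check: L g = 0
so L g − (-2)·g = (4/3)x^7 + (9/4)x^5 - 4x^3 + 5 = f ✓
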